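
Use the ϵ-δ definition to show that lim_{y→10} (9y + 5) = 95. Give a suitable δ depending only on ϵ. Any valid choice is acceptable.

Suppose ϵ > 0. We need δ > 0 so that 0 < |y − 10| < δ implies |(9y + 5) − 95| < ϵ.
|(9y + 5) − 95| = |9y - 90| = 9|y − 10|.
Thus it suffices that |y − 10| < ϵ/9.
Take δ = ϵ/9. If 0 < |y − 10| < δ then |(9y + 5) − 95| = 9|y − 10| < 9·(ϵ/9) = ϵ.

δ = ϵ/9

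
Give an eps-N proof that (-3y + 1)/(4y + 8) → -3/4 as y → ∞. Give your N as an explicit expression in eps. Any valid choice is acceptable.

N = (7/4)/eps

Let eps > 0. We seek N > 0 such that y > N implies |(-3y + 1)/(4y + 8) + 3/4| < eps.
(-3y + 1)/(4y + 8) + 3/4 = (4(-3y + 1) − (-3)(4y + 8)) / (4(4y + 8)) = 28/(4(4y + 8)).
For y > 0 we have 4y + 8 > 4y, so |(-3y + 1)/(4y + 8) + 3/4| = 28/(4(4y + 8)) < 28/(4·4y) = (7/4)/y.
Thus |(-3y + 1)/(4y + 8) + 3/4| < eps whenever y > (7/4)/eps.
Take N = (7/4)/eps. If y > N then |(-3y + 1)/(4y + 8) + 3/4| < (7/4)/y < eps.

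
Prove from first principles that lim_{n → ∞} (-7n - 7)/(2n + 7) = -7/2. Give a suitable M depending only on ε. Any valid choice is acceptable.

M = (35/4)/ε

Let ε > 0. For n ≥ 1, |(-7n - 7)/(2n + 7) + 7/2| = |35|/(2(2n + 7)) = 35/(2(2n + 7)).
Since 2n + 7 ≥ 2n for n ≥ 1, this is ≤ 35/(2·2n) = (35/4)/n.
So |(-7n - 7)/(2n + 7) + 7/2| < ε whenever n > (35/4)/ε.
Take M = (35/4)/ε. If n > M then |(-7n - 7)/(2n + 7) + 7/2| ≤ (35/4)/n < ε.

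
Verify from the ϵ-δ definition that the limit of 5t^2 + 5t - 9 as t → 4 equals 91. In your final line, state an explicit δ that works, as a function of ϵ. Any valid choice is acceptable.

δ = min(1, ϵ/50)

Fix ϵ > 0. We want δ > 0 such that 0 < |t − 4| < δ implies |(5t^2 + 5t - 9) − 91| < ϵ.
(5t^2 + 5t - 9) − 91 = 5t^2 + 5t - 100 = (t − 4)(5t + 25).
So |(5t^2 + 5t - 9) − 91| = |t − 4|·|5t + 25|.
Require δ ≤ 1. Then |t − 4| < 1 gives |t| < 5, and by the triangle inequality |5t + 25| ≤ 5·5 + 25 = 50.
Hence |(5t^2 + 5t - 9) − 91| ≤ 50|t − 4| < ϵ provided |t − 4| < ϵ/50.
Choosing δ = min(1, ϵ/50) ensures both conditions, hence |(5t^2 + 5t - 9) − 91| < ϵ.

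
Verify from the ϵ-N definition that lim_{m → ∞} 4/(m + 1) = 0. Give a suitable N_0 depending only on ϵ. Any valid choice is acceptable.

Fix ϵ > 0. For m ≥ 1, |4/(m + 1) − 0| = 4/(m + 1) ≤ 4/m.
We need 4/m < ϵ, i.e. m > 4/ϵ.
Take N_0 = 4/ϵ. If m > N_0 then |4/(m + 1)| ≤ 4/m < ϵ.

N_0 = 4/ϵ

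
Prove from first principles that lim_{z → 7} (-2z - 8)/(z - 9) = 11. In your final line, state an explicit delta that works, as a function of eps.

delta = min(1, (1/13)eps)

Fix eps > 0. We want delta > 0 with 0 < |z − 7| < delta ⇒ |(-2z - 8)/(z - 9) − 11| < eps.
Combining over a common denominator, (-2z - 8)/(z - 9) − 11 = [(-2z - 8)·(-2) − (-22)·(z - 9)] / [(-2)·(z - 9)] = 26(z − 7) / ((-2)(z - 9)).
So |(-2z - 8)/(z - 9) − 11| = 26|z − 7| / (2·|z − 9|).
Require delta ≤ 1, so |z − 9| ≥ |-2| − |z − 7| > 2 − 1 = 1.
Hence |(-2z - 8)/(z - 9) − 11| < 26|z − 7|/(2·1) = 13|z − 7|, which is < eps once |z − 7| < (1/13)eps.
Take delta = min(1, (1/13)eps). Then 0 < |z − 7| < delta forces both bounds, so |(-2z - 8)/(z - 9) − 11| < eps.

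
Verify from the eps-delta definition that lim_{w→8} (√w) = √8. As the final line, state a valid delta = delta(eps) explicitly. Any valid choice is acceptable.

delta = min(8, √8·eps)

Let eps > 0. We want delta > 0 such that 0 < |w − 8| < delta implies |√w − √8| < eps.
Multiplying by the conjugate, |√w − √8| = |w − 8|/(√w + √8).
Restrict delta ≤ 8 so that |w − 8| < 8 forces w > 0, and then √w + √8 > √8.
Hence |√w − √8| < |w − 8|/√8, which is < eps once |w − 8| < √8·eps.
Take delta = min(8, √8·eps). If 0 < |w − 8| < delta then w > 0 and |√w − √8| < |w − 8|/√8 < eps.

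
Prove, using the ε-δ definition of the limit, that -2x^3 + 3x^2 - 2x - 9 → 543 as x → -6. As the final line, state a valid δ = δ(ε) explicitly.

Suppose ε > 0. We want δ > 0 such that 0 < |x + 6| < δ implies |(-2x^3 + 3x^2 - 2x - 9) − 543| < ε.
(-2x^3 + 3x^2 - 2x - 9) − 543 = -2x^3 + 3x^2 - 2x - 552 = (x + 6)(-2x^2 + 15x - 92).
So |(-2x^3 + 3x^2 - 2x - 9) − 543| = |x + 6|·|-2x^2 + 15x - 92|.
Assume first that |x + 6| < 1, so |x| < 7. Then |-2x^2 + 15x - 92| ≤ 2·7^2 + 15·7 + 92 = 295.
Hence |(-2x^3 + 3x^2 - 2x - 9) − 543| ≤ 295|x + 6| < ε provided |x + 6| < ε/295.
Take δ = min(1, ε/295). Then 0 < |x + 6| < δ gives both |x + 6| < 1 and |x + 6| < ε/295, so |(-2x^3 + 3x^2 - 2x - 9) − 543| < ε.

δ = min(1, ε/295)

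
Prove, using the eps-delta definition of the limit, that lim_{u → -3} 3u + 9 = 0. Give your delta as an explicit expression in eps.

delta = eps/3

Fix eps > 0. We need delta > 0 so that 0 < |u + 3| < delta implies |(3u + 9)| < eps.
Since (3u + 9) = 3(u + 3), we have |(3u + 9)| = 3|u + 3|.
So 3|u + 3| < eps exactly when |u + 3| < eps/3.
Choosing delta = eps/3 gives |(3u + 9)| = 3|u + 3| < eps whenever |u + 3| < delta.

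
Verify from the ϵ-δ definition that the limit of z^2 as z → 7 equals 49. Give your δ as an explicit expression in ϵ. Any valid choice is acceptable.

δ = min(2, ϵ/16)

Let ϵ > 0 be given. We seek δ > 0 with 0 < |z − 7| < δ ⇒ |z^2 − 49| < ϵ.
Factor: z^2 − 49 = (z − 7)(z + 7), so |z^2 − 49| = |z − 7|·|z + 7|.
Impose δ ≤ 2 so that |z| < 9; then |z + 7| ≤ 16.
Hence |z^2 − 49| ≤ 16|z − 7|, which is < ϵ once |z − 7| < ϵ/16.
Take δ = min(2, ϵ/16). If 0 < |z − 7| < δ then both bounds hold and |z^2 − 49| ≤ 16|z − 7| < 16·(ϵ/16) = ϵ.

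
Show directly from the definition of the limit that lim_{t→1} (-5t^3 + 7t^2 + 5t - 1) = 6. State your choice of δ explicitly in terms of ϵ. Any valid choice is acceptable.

δ = min(1, ϵ/31)

Suppose ϵ > 0. We want δ > 0 such that 0 < |t − 1| < δ implies |(-5t^3 + 7t^2 + 5t - 1) − 6| < ϵ.
(-5t^3 + 7t^2 + 5t - 1) − 6 = -5t^3 + 7t^2 + 5t - 7 = (t − 1)(-5t^2 + 2t + 7).
So |(-5t^3 + 7t^2 + 5t - 1) − 6| = |t − 1|·|-5t^2 + 2t + 7|.
Assume first that |t − 1| < 1, so |t| < 2. Then |-5t^2 + 2t + 7| ≤ 5·2^2 + 2·2 + 7 = 31.
Hence |(-5t^3 + 7t^2 + 5t - 1) − 6| ≤ 31|t − 1| < ϵ provided |t − 1| < ϵ/31.
Take δ = min(1, ϵ/31). Then 0 < |t − 1| < δ gives both |t − 1| < 1 and |t − 1| < ϵ/31, so |(-5t^3 + 7t^2 + 5t - 1) − 6| < ϵ.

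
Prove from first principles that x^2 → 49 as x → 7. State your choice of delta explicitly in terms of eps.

Fix eps > 0. We seek delta > 0 with 0 < |x − 7| < delta ⇒ |x^2 − 49| < eps.
Factor: x^2 − 49 = (x − 7)(x + 7), so |x^2 − 49| = |x − 7|·|x + 7|.
Restrict delta ≤ 1. Then |x − 7| < 1 gives |x| < 8, so by the triangle inequality |x + 7| ≤ 8 + 7 = 15.
Hence |x^2 − 49| ≤ 15|x − 7|, which is < eps once |x − 7| < eps/15.
Take delta = min(1, eps/15). If 0 < |x − 7| < delta then both bounds hold and |x^2 − 49| ≤ 15|x − 7| < 15·(eps/15) = eps.

delta = min(1, eps/15)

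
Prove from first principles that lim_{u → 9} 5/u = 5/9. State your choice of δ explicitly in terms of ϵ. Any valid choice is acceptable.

δ = min(9/2, (81/10)ϵ)

Let ϵ > 0. We seek δ > 0 such that 0 < |u − 9| < δ implies |5/u − (5/9)| < ϵ.
|5/u − (5/9)| = 5·|9 − u|/(9·|u|) = 5|u − 9|/(9|u|).
Restrict δ ≤ 9/2. Then |u − 9| < 9/2 gives |u| > 9/2, so 9|u| > 81/2.
Then |5/u − (5/9)| < 5|u − 9|/(81/2), which is < ϵ when |u − 9| < (81/10)ϵ.
Take δ = min(9/2, (81/10)ϵ). Then 0 < |u − 9| < δ gives both |u − 9| < 9/2 and |u − 9| < (81/10)ϵ, so |5/u − (5/9)| < ϵ.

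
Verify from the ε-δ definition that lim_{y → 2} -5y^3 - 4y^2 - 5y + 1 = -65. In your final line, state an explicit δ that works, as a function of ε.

δ = min(1, ε/120)

Suppose ε > 0. We want δ > 0 such that 0 < |y − 2| < δ implies |(-5y^3 - 4y^2 - 5y + 1) + 65| < ε.
(-5y^3 - 4y^2 - 5y + 1) + 65 = -5y^3 - 4y^2 - 5y + 66 = (y − 2)(-5y^2 - 14y - 33).
So |(-5y^3 - 4y^2 - 5y + 1) + 65| = |y − 2|·|-5y^2 - 14y - 33|.
Assume first that |y − 2| < 1, so |y| < 3. Then |-5y^2 - 14y - 33| ≤ 5·3^2 + 14·3 + 33 = 120.
Hence |(-5y^3 - 4y^2 - 5y + 1) + 65| ≤ 120|y − 2| < ε provided |y − 2| < ε/120.
Choosing δ = min(1, ε/120) ensures both conditions, hence |(-5y^3 - 4y^2 - 5y + 1) + 65| < ε.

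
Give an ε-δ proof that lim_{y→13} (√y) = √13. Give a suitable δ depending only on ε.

Let ε > 0 be given. We want δ > 0 such that 0 < |y − 13| < δ implies |√y − √13| < ε.
Multiplying by the conjugate, |√y − √13| = |y − 13|/(√y + √13).
Restrict δ ≤ 13 so that |y − 13| < 13 forces y > 0, and then √y + √13 > √13.
Hence |√y − √13| < |y − 13|/√13, which is < ε once |y − 13| < √13·ε.
Take δ = min(13, √13·ε). If 0 < |y − 13| < δ then y > 0 and |√y − √13| < |y − 13|/√13 < ε.

δ = min(13, √13·ε)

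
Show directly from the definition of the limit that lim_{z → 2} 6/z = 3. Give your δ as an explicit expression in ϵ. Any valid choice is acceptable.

Suppose ϵ > 0. We seek δ > 0 such that 0 < |z − 2| < δ implies |6/z − 3| < ϵ.
|6/z − 3| = 6·|2 − z|/(2·|z|) = 6|z − 2|/(2|z|).
Restrict δ ≤ 1. Then |z − 2| < 1 gives |z| > 1, so 2|z| > 2.
Then |6/z − 3| < 6|z − 2|/2, which is < ϵ when |z − 2| < (1/3)ϵ.
Take δ = min(1, (1/3)ϵ). Then 0 < |z − 2| < δ gives both |z − 2| < 1 and |z − 2| < (1/3)ϵ, so |6/z − 3| < ϵ.

δ = min(1, (1/3)ϵ)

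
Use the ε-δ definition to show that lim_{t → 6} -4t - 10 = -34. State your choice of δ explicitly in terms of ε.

Suppose ε > 0. We need δ > 0 so that 0 < |t − 6| < δ implies |(-4t - 10) + 34| < ε.
Since (-4t - 10) + 34 = -4(t − 6), we have |(-4t - 10) + 34| = 4|t − 6|.
So 4|t − 6| < ε exactly when |t − 6| < ε/4.
Take δ = ε/4. If 0 < |t − 6| < δ then |(-4t - 10) + 34| = 4|t − 6| < 4·(ε/4) = ε.

δ = ε/4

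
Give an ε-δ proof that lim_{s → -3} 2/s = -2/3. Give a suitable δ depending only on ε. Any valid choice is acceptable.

Suppose ε > 0. We seek δ > 0 such that 0 < |s + 3| < δ implies |2/s + 2/3| < ε.
|2/s + 2/3| = 2·|-3 − s|/(3·|s|) = 2|s + 3|/(3|s|).
Require δ ≤ 3/2 so that |s| > 3 − 3/2 = 3/2, hence 3|s| > 9/2.
Then |2/s + 2/3| < 2|s + 3|/(9/2), which is < ε when |s + 3| < (9/4)ε.
Take δ = min(3/2, (9/4)ε). Then 0 < |s + 3| < δ gives both |s + 3| < 3/2 and |s + 3| < (9/4)ε, so |2/s + 2/3| < ε.

δ = min(3/2, (9/4)ε)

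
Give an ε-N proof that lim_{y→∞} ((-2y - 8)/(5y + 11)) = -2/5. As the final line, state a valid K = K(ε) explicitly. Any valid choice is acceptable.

Fix ε > 0. We seek K > 0 such that y > K implies |(-2y - 8)/(5y + 11) + 2/5| < ε.
(-2y - 8)/(5y + 11) + 2/5 = (5(-2y - 8) − (-2)(5y + 11)) / (5(5y + 11)) = -18/(5(5y + 11)).
For y > 0 we have 5y + 11 > 5y, so |(-2y - 8)/(5y + 11) + 2/5| = 18/(5(5y + 11)) < 18/(5·5y) = (18/25)/y.
Thus |(-2y - 8)/(5y + 11) + 2/5| < ε whenever y > (18/25)/ε.
Take K = (18/25)/ε. If y > K then |(-2y - 8)/(5y + 11) + 2/5| < (18/25)/y < ε.

K = (18/25)/ε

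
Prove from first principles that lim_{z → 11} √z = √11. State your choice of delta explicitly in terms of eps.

delta = min(11, √11·eps)

Suppose eps > 0. We want delta > 0 such that 0 < |z − 11| < delta implies |√z − √11| < eps.
Multiplying by the conjugate, |√z − √11| = |z − 11|/(√z + √11).
Restrict delta ≤ 11 so that |z − 11| < 11 forces z > 0, and then √z + √11 > √11.
Hence |√z − √11| < |z − 11|/√11, which is < eps once |z − 11| < √11·eps.
Take delta = min(11, √11·eps). If 0 < |z − 11| < delta then z > 0 and |√z − √11| < |z − 11|/√11 < eps.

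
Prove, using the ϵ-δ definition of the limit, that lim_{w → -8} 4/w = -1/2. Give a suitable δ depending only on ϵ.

δ = min(4, 8ϵ)

Fix ϵ > 0. We seek δ > 0 such that 0 < |w + 8| < δ implies |4/w + 1/2| < ϵ.
|4/w + 1/2| = 4·|-8 − w|/(8·|w|) = 4|w + 8|/(8|w|).
Restrict δ ≤ 4. Then |w + 8| < 4 gives |w| > 4, so 8|w| > 32.
Then |4/w + 1/2| < 4|w + 8|/32, which is < ϵ when |w + 8| < 8ϵ.
Take δ = min(4, 8ϵ). Then 0 < |w + 8| < δ gives both |w + 8| < 4 and |w + 8| < 8ϵ, so |4/w + 1/2| < ϵ.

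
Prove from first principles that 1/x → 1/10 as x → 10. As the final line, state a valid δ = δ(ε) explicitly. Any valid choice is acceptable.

δ = min(5, 50ε)

Let ε > 0 be given. We seek δ > 0 such that 0 < |x − 10| < δ implies |1/x − (1/10)| < ε.
|1/x − (1/10)| = |10 − x|/(10·|x|) = |x − 10|/(10|x|).
Require δ ≤ 5 so that |x| > 10 − 5 = 5, hence 10|x| > 50.
Then |1/x − (1/10)| < |x − 10|/50, which is < ε when |x − 10| < 50ε.
Take δ = min(5, 50ε). Then 0 < |x − 10| < δ gives both |x − 10| < 5 and |x − 10| < 50ε, so |1/x − (1/10)| < ε.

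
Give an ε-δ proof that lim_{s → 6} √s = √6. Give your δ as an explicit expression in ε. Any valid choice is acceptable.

Let ε > 0. We want δ > 0 such that 0 < |s − 6| < δ implies |√s − √6| < ε.
Rationalise: √s − √6 = (s − 6)/(√s + √6), so |√s − √6| = |s − 6|/(√s + √6).
Restrict δ ≤ 6 so that |s − 6| < 6 forces s > 0, and then √s + √6 > √6.
Hence |√s − √6| < |s − 6|/√6, which is < ε once |s − 6| < √6·ε.
Take δ = min(6, √6·ε). If 0 < |s − 6| < δ then s > 0 and |√s − √6| < |s − 6|/√6 < ε.

δ = min(6, √6·ε)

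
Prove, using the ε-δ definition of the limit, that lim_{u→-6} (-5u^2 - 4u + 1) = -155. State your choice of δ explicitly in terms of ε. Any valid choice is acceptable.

Fix ε > 0. We want δ > 0 such that 0 < |u + 6| < δ implies |(-5u^2 - 4u + 1) + 155| < ε.
(-5u^2 - 4u + 1) + 155 = -5u^2 - 4u + 156 = (u + 6)(-5u + 26).
So |(-5u^2 - 4u + 1) + 155| = |u + 6|·|-5u + 26|.
Assume first that |u + 6| < 1, so |u| < 7. Then |-5u + 26| ≤ 5·7 + 26 = 61.
Hence |(-5u^2 - 4u + 1) + 155| ≤ 61|u + 6| < ε provided |u + 6| < ε/61.
Take δ = min(1, ε/61). Then 0 < |u + 6| < δ gives both |u + 6| < 1 and |u + 6| < ε/61, so |(-5u^2 - 4u + 1) + 155| < ε.

δ = min(1, ε/61)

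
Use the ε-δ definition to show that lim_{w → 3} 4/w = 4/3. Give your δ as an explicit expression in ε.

Let ε > 0. We seek δ > 0 such that 0 < |w − 3| < δ implies |4/w − (4/3)| < ε.
|4/w − (4/3)| = 4·|3 − w|/(3·|w|) = 4|w − 3|/(3|w|).
Require δ ≤ 3/2 so that |w| > 3 − 3/2 = 3/2, hence 3|w| > 9/2.
Then |4/w − (4/3)| < 4|w − 3|/(9/2), which is < ε when |w − 3| < (9/8)ε.
Take δ = min(3/2, (9/8)ε). Then 0 < |w − 3| < δ gives both |w − 3| < 3/2 and |w − 3| < (9/8)ε, so |4/w − (4/3)| < ε.

δ = min(3/2, (9/8)ε)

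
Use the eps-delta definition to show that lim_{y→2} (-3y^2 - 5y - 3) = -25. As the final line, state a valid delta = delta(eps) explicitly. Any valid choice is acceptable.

Suppose eps > 0. We want delta > 0 such that 0 < |y − 2| < delta implies |(-3y^2 - 5y - 3) + 25| < eps.
(-3y^2 - 5y - 3) + 25 = -3y^2 - 5y + 22 = (y − 2)(-3y - 11).
So |(-3y^2 - 5y - 3) + 25| = |y − 2|·|-3y - 11|.
Require delta ≤ 2. Then |y − 2| < 2 gives |y| < 4, and by the triangle inequality |-3y - 11| ≤ 3·4 + 11 = 23.
Hence |(-3y^2 - 5y - 3) + 25| ≤ 23|y − 2| < eps provided |y − 2| < eps/23.
Choosing delta = min(2, eps/23) ensures both conditions, hence |(-3y^2 - 5y - 3) + 25| < eps.

delta = min(2, eps/23)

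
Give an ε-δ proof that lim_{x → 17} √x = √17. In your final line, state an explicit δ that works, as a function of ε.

Let ε > 0 be given. We want δ > 0 such that 0 < |x − 17| < δ implies |√x − √17| < ε.
Multiplying by the conjugate, |√x − √17| = |x − 17|/(√x + √17).
Restrict δ ≤ 17 so that |x − 17| < 17 forces x > 0, and then √x + √17 > √17.
Hence |√x − √17| < |x − 17|/√17, which is < ε once |x − 17| < √17·ε.
Take δ = min(17, √17·ε). If 0 < |x − 17| < δ then x > 0 and |√x − √17| < |x − 17|/√17 < ε.

δ = min(17, √17·ε)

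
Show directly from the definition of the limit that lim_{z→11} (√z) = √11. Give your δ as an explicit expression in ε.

δ = min(11, √11·ε)

Let ε > 0. We want δ > 0 such that 0 < |z − 11| < δ implies |√z − √11| < ε.
Rationalise: √z − √11 = (z − 11)/(√z + √11), so |√z − √11| = |z − 11|/(√z + √11).
Restrict δ ≤ 11 so that |z − 11| < 11 forces z > 0, and then √z + √11 > √11.
Hence |√z − √11| < |z − 11|/√11, which is < ε once |z − 11| < √11·ε.
Take δ = min(11, √11·ε). If 0 < |z − 11| < δ then z > 0 and |√z − √11| < |z − 11|/√11 < ε.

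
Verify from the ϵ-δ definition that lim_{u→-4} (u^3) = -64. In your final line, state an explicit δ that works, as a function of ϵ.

Let ϵ > 0 be given. We seek δ > 0 with 0 < |u + 4| < δ ⇒ |u^3 + 64| < ϵ.
Factor: u^3 + 64 = (u + 4)(u^2 - 4u + 16), so |u^3 + 64| = |u + 4|·|u^2 - 4u + 16|.
Impose δ ≤ 2 so that |u| < 6; then |u^2 - 4u + 16| ≤ 76.
Hence |u^3 + 64| ≤ 76|u + 4|, which is < ϵ once |u + 4| < ϵ/76.
Take δ = min(2, ϵ/76). If 0 < |u + 4| < δ then both bounds hold and |u^3 + 64| ≤ 76|u + 4| < 76·(ϵ/76) = ϵ.

δ = min(2, ϵ/76)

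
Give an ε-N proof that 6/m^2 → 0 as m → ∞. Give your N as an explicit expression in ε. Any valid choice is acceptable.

N = (6/ε)^{1/2}

Let ε > 0. For m ≥ 1, |6/m^2 − 0| = 6/m^2.
6/m^2 < ε ⇔ m^2 > 6/ε ⇔ m > (6/ε)^{1/2}.
Take N = (6/ε)^{1/2}. Then m > N implies 6/m^2 < ε.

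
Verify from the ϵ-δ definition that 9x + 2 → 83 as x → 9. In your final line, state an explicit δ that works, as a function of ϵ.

δ = ϵ/9

Let ϵ > 0 be given. We need δ > 0 so that 0 < |x − 9| < δ implies |(9x + 2) − 83| < ϵ.
Since (9x + 2) − 83 = 9(x − 9), we have |(9x + 2) − 83| = 9|x − 9|.
So 9|x − 9| < ϵ exactly when |x − 9| < ϵ/9.
Take δ = ϵ/9. If 0 < |x − 9| < δ then |(9x + 2) − 83| = 9|x − 9| < 9·(ϵ/9) = ϵ.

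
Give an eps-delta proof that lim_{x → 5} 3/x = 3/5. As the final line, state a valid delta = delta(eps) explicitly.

delta = min(5/2, (25/6)eps)

Fix eps > 0. We seek delta > 0 such that 0 < |x − 5| < delta implies |3/x − (3/5)| < eps.
|3/x − (3/5)| = 3·|5 − x|/(5·|x|) = 3|x − 5|/(5|x|).
Require delta ≤ 5/2 so that |x| > 5 − 5/2 = 5/2, hence 5|x| > 25/2.
Then |3/x − (3/5)| < 3|x − 5|/(25/2), which is < eps when |x − 5| < (25/6)eps.
Take delta = min(5/2, (25/6)eps). Then 0 < |x − 5| < delta gives both |x − 5| < 5/2 and |x − 5| < (25/6)eps, so |3/x − (3/5)| < eps.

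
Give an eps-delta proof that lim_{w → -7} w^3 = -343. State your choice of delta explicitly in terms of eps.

Suppose eps > 0. We seek delta > 0 with 0 < |w + 7| < delta ⇒ |w^3 + 343| < eps.
Factor: w^3 + 343 = (w + 7)(w^2 - 7w + 49), so |w^3 + 343| = |w + 7|·|w^2 - 7w + 49|.
Restrict delta ≤ 2. Then |w + 7| < 2 gives |w| < 9, so by the triangle inequality |w^2 - 7w + 49| ≤ 9^2 + 7·9 + 49 = 193.
Hence |w^3 + 343| ≤ 193|w + 7|, which is < eps once |w + 7| < eps/193.
Take delta = min(2, eps/193). If 0 < |w + 7| < delta then both bounds hold and |w^3 + 343| ≤ 193|w + 7| < 193·(eps/193) = eps.

delta = min(2, eps/193)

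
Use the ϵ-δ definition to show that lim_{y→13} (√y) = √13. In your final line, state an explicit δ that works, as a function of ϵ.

δ = min(13, √13·ϵ)

Suppose ϵ > 0. We want δ > 0 such that 0 < |y − 13| < δ implies |√y − √13| < ϵ.
Rationalise: √y − √13 = (y − 13)/(√y + √13), so |√y − √13| = |y − 13|/(√y + √13).
Restrict δ ≤ 13 so that |y − 13| < 13 forces y > 0, and then √y + √13 > √13.
Hence |√y − √13| < |y − 13|/√13, which is < ϵ once |y − 13| < √13·ϵ.
Take δ = min(13, √13·ϵ). If 0 < |y − 13| < δ then y > 0 and |√y − √13| < |y − 13|/√13 < ϵ.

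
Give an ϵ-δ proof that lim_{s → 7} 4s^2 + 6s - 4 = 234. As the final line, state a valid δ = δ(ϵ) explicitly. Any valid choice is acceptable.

Suppose ϵ > 0. We want δ > 0 such that 0 < |s − 7| < δ implies |(4s^2 + 6s - 4) − 234| < ϵ.
(4s^2 + 6s - 4) − 234 = 4s^2 + 6s - 238 = (s − 7)(4s + 34).
So |(4s^2 + 6s - 4) − 234| = |s − 7|·|4s + 34|.
Require δ ≤ 1. Then |s − 7| < 1 gives |s| < 8, and by the triangle inequality |4s + 34| ≤ 4·8 + 34 = 66.
Hence |(4s^2 + 6s - 4) − 234| ≤ 66|s − 7| < ϵ provided |s − 7| < ϵ/66.
Take δ = min(1, ϵ/66). Then 0 < |s − 7| < δ gives both |s − 7| < 1 and |s − 7| < ϵ/66, so |(4s^2 + 6s - 4) − 234| < ϵ.

δ = min(1, ϵ/66)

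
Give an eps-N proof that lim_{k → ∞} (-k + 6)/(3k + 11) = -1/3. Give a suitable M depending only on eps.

M = (29/9)/eps

Suppose eps > 0. For k ≥ 1, |(-k + 6)/(3k + 11) + 1/3| = |29|/(3(3k + 11)) = 29/(3(3k + 11)).
Since 3k + 11 ≥ 3k for k ≥ 1, this is ≤ 29/(3·3k) = (29/9)/k.
So |(-k + 6)/(3k + 11) + 1/3| < eps whenever k > (29/9)/eps.
Take M = (29/9)/eps. If k > M then |(-k + 6)/(3k + 11) + 1/3| ≤ (29/9)/k < eps.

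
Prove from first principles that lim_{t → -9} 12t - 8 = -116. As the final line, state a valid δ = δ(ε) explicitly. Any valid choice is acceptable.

Suppose ε > 0. We need δ > 0 so that 0 < |t + 9| < δ implies |(12t - 8) + 116| < ε.
Since (12t - 8) + 116 = 12(t + 9), we have |(12t - 8) + 116| = 12|t + 9|.
So 12|t + 9| < ε exactly when |t + 9| < ε/12.
Choosing δ = ε/12 gives |(12t - 8) + 116| = 12|t + 9| < ε whenever |t + 9| < δ.

δ = ε/12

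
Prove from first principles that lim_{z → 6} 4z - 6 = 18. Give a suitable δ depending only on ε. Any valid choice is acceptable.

Suppose ε > 0. We need δ > 0 so that 0 < |z − 6| < δ implies |(4z - 6) − 18| < ε.
Since (4z - 6) − 18 = 4(z − 6), we have |(4z - 6) − 18| = 4|z − 6|.
Thus it suffices that |z − 6| < ε/4.
Choosing δ = ε/4 gives |(4z - 6) − 18| = 4|z − 6| < ε whenever |z − 6| < δ.

δ = ε/4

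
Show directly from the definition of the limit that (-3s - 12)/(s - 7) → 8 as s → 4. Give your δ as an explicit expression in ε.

Let ε > 0. We want δ > 0 with 0 < |s − 4| < δ ⇒ |(-3s - 12)/(s - 7) − 8| < ε.
Combining over a common denominator, (-3s - 12)/(s - 7) − 8 = [(-3s - 12)·(-3) − (-24)·(s - 7)] / [(-3)·(s - 7)] = 33(s − 4) / ((-3)(s - 7)).
So |(-3s - 12)/(s - 7) − 8| = 33|s − 4| / (3·|s − 7|).
Restrict δ ≤ 3/2. Then |s − 4| < 3/2 gives |s − 7| = |(s − 4) + (-3)| ≥ 3 − 3/2 = 3/2.
Hence |(-3s - 12)/(s - 7) − 8| < 33|s − 4|/(3·(3/2)) = (22/3)|s − 4|, which is < ε once |s − 4| < (3/22)ε.
Take δ = min(3/2, (3/22)ε). Then 0 < |s − 4| < δ forces both bounds, so |(-3s - 12)/(s - 7) − 8| < ε.

δ = min(3/2, (3/22)ε)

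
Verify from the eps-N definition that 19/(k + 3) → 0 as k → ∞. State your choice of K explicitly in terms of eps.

Let eps > 0 be given. For k ≥ 1, |19/(k + 3) − 0| = 19/(k + 3) ≤ 19/k.
We need 19/k < eps, i.e. k > 19/eps.
Take K = 19/eps. If k > K then |19/(k + 3)| ≤ 19/k < eps.

K = 19/eps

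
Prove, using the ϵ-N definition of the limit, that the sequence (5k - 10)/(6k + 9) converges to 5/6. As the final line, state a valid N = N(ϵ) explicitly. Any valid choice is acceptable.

Let ϵ > 0 be given. For k ≥ 1, |(5k - 10)/(6k + 9) − (5/6)| = |-105|/(6(6k + 9)) = 105/(6(6k + 9)).
Since 6k + 9 ≥ 6k for k ≥ 1, this is ≤ 105/(6·6k) = (35/12)/k.
So |(5k - 10)/(6k + 9) − (5/6)| < ϵ whenever k > (35/12)/ϵ.
Take N = (35/12)/ϵ. If k > N then |(5k - 10)/(6k + 9) − (5/6)| ≤ (35/12)/k < ϵ.

N = (35/12)/ϵ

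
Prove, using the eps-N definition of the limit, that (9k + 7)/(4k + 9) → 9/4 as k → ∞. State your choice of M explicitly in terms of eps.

Fix eps > 0. For k ≥ 1, |(9k + 7)/(4k + 9) − (9/4)| = |-53|/(4(4k + 9)) = 53/(4(4k + 9)).
Since 4k + 9 ≥ 4k for k ≥ 1, this is ≤ 53/(4·4k) = (53/16)/k.
So |(9k + 7)/(4k + 9) − (9/4)| < eps whenever k > (53/16)/eps.
Take M = (53/16)/eps. If k > M then |(9k + 7)/(4k + 9) − (9/4)| ≤ (53/16)/k < eps.

M = (53/16)/eps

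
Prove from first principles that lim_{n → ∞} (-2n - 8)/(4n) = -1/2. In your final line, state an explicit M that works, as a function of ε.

M = 2/ε

Suppose ε > 0. For n ≥ 1, |(-2n - 8)/(4n) + 1/2| = |-32|/(4(4n)) = 32/(4(4n)).
Since 4n ≥ 4n for n ≥ 1, this is ≤ 32/(4·4n) = 2/n.
So |(-2n - 8)/(4n) + 1/2| < ε whenever n > 2/ε.
Take M = 2/ε. If n > M then |(-2n - 8)/(4n) + 1/2| ≤ 2/n < ε.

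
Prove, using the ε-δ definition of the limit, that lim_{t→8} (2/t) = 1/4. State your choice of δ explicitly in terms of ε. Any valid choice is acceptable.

Let ε > 0 be given. We seek δ > 0 such that 0 < |t − 8| < δ implies |2/t − (1/4)| < ε.
|2/t − (1/4)| = 2·|8 − t|/(8·|t|) = 2|t − 8|/(8|t|).
Require δ ≤ 4 so that |t| > 8 − 4 = 4, hence 8|t| > 32.
Then |2/t − (1/4)| < 2|t − 8|/32, which is < ε when |t − 8| < 16ε.
Take δ = min(4, 16ε). Then 0 < |t − 8| < δ gives both |t − 8| < 4 and |t − 8| < 16ε, so |2/t − (1/4)| < ε.

δ = min(4, 16ε)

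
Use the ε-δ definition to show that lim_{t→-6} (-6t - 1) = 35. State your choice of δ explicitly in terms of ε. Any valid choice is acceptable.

δ = ε/6

Fix ε > 0. We need δ > 0 so that 0 < |t + 6| < δ implies |(-6t - 1) − 35| < ε.
Since (-6t - 1) − 35 = -6(t + 6), we have |(-6t - 1) − 35| = 6|t + 6|.
Thus it suffices that |t + 6| < ε/6.
Choosing δ = ε/6 gives |(-6t - 1) − 35| = 6|t + 6| < ε whenever |t + 6| < δ.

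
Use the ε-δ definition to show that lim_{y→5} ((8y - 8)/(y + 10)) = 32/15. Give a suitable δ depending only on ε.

δ = min(15/2, (225/176)ε)

Let ε > 0 be given. We want δ > 0 with 0 < |y − 5| < δ ⇒ |(8y - 8)/(y + 10) − (32/15)| < ε.
Combining over a common denominator, (8y - 8)/(y + 10) − (32/15) = [(8y - 8)·15 − 32·(y + 10)] / [15·(y + 10)] = 88(y − 5) / (15(y + 10)).
So |(8y - 8)/(y + 10) − (32/15)| = 88|y − 5| / (15·|y + 10|).
Restrict δ ≤ 15/2. Then |y − 5| < 15/2 gives |y + 10| = |(y − 5) + 15| ≥ 15 − 15/2 = 15/2.
Hence |(8y - 8)/(y + 10) − (32/15)| < 88|y − 5|/(15·(15/2)) = (176/225)|y − 5|, which is < ε once |y − 5| < (225/176)ε.
Take δ = min(15/2, (225/176)ε). Then 0 < |y − 5| < δ forces both bounds, so |(8y - 8)/(y + 10) − (32/15)| < ε.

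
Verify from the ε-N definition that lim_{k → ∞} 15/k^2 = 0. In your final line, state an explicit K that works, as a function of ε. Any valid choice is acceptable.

K = (15/ε)^{1/2}

Let ε > 0. For k ≥ 1, |15/k^2 − 0| = 15/k^2.
15/k^2 < ε ⇔ k^2 > 15/ε ⇔ k > (15/ε)^{1/2}.
Take K = (15/ε)^{1/2}. Then k > K implies 15/k^2 < ε.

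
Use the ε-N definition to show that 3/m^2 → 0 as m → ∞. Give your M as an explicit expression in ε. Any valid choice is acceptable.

M = (3/ε)^{1/2}

Suppose ε > 0. For m ≥ 1, |3/m^2 − 0| = 3/m^2.
3/m^2 < ε ⇔ m^2 > 3/ε ⇔ m > (3/ε)^{1/2}.
Take M = (3/ε)^{1/2}. Then m > M implies 3/m^2 < ε.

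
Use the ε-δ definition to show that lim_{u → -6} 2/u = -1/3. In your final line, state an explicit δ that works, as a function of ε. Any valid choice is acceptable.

δ = min(3, 9ε)

Fix ε > 0. We seek δ > 0 such that 0 < |u + 6| < δ implies |2/u + 1/3| < ε.
|2/u + 1/3| = 2·|-6 − u|/(6·|u|) = 2|u + 6|/(6|u|).
Restrict δ ≤ 3. Then |u + 6| < 3 gives |u| > 3, so 6|u| > 18.
Then |2/u + 1/3| < 2|u + 6|/18, which is < ε when |u + 6| < 9ε.
Take δ = min(3, 9ε). Then 0 < |u + 6| < δ gives both |u + 6| < 3 and |u + 6| < 9ε, so |2/u + 1/3| < ε.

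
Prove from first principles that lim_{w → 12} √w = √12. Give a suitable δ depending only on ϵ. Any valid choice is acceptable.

δ = min(12, √12·ϵ)

Let ϵ > 0. We want δ > 0 such that 0 < |w − 12| < δ implies |√w − √12| < ϵ.
Rationalise: √w − √12 = (w − 12)/(√w + √12), so |√w − √12| = |w − 12|/(√w + √12).
Restrict δ ≤ 12 so that |w − 12| < 12 forces w > 0, and then √w + √12 > √12.
Hence |√w − √12| < |w − 12|/√12, which is < ϵ once |w − 12| < √12·ϵ.
Take δ = min(12, √12·ϵ). If 0 < |w − 12| < δ then w > 0 and |√w − √12| < |w − 12|/√12 < ϵ.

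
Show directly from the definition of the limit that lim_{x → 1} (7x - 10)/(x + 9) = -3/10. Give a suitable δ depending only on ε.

δ = min(5, (50/73)ε)

Suppose ε > 0. We want δ > 0 with 0 < |x − 1| < δ ⇒ |(7x - 10)/(x + 9) + 3/10| < ε.
Combining over a common denominator, (7x - 10)/(x + 9) + 3/10 = [(7x - 10)·10 − (-3)·(x + 9)] / [10·(x + 9)] = 73(x − 1) / (10(x + 9)).
So |(7x - 10)/(x + 9) + 3/10| = 73|x − 1| / (10·|x + 9|).
Require δ ≤ 5, so |x + 9| ≥ |10| − |x − 1| > 10 − 5 = 5.
Hence |(7x - 10)/(x + 9) + 3/10| < 73|x − 1|/(10·5) = (73/50)|x − 1|, which is < ε once |x − 1| < (50/73)ε.
Take δ = min(5, (50/73)ε). Then 0 < |x − 1| < δ forces both bounds, so |(7x - 10)/(x + 9) + 3/10| < ε.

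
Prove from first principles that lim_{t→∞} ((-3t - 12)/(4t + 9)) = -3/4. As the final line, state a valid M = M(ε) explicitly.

M = (21/16)/ε

Let ε > 0 be given. We seek M > 0 such that t > M implies |(-3t - 12)/(4t + 9) + 3/4| < ε.
(-3t - 12)/(4t + 9) + 3/4 = (4(-3t - 12) − (-3)(4t + 9)) / (4(4t + 9)) = -21/(4(4t + 9)).
For t > 0 we have 4t + 9 > 4t, so |(-3t - 12)/(4t + 9) + 3/4| = 21/(4(4t + 9)) < 21/(4·4t) = (21/16)/t.
Thus |(-3t - 12)/(4t + 9) + 3/4| < ε whenever t > (21/16)/ε.
Take M = (21/16)/ε. If t > M then |(-3t - 12)/(4t + 9) + 3/4| < (21/16)/t < ε.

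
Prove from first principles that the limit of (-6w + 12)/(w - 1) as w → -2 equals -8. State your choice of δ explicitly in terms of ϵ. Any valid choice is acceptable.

δ = min(3/2, (3/4)ϵ)

Suppose ϵ > 0. We want δ > 0 with 0 < |w + 2| < δ ⇒ |(-6w + 12)/(w - 1) + 8| < ϵ.
Combining over a common denominator, (-6w + 12)/(w - 1) + 8 = [(-6w + 12)·(-3) − 24·(w - 1)] / [(-3)·(w - 1)] = -6(w + 2) / ((-3)(w - 1)).
So |(-6w + 12)/(w - 1) + 8| = 6|w + 2| / (3·|w − 1|).
Require δ ≤ 3/2, so |w − 1| ≥ |-3| − |w + 2| > 3 − 3/2 = 3/2.
Hence |(-6w + 12)/(w - 1) + 8| < 6|w + 2|/(3·(3/2)) = (4/3)|w + 2|, which is < ϵ once |w + 2| < (3/4)ϵ.
Take δ = min(3/2, (3/4)ϵ). Then 0 < |w + 2| < δ forces both bounds, so |(-6w + 12)/(w - 1) + 8| < ϵ.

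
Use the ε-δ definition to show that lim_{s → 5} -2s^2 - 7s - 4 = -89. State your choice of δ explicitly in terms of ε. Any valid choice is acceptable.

Suppose ε > 0. We want δ > 0 such that 0 < |s − 5| < δ implies |(-2s^2 - 7s - 4) + 89| < ε.
(-2s^2 - 7s - 4) + 89 = -2s^2 - 7s + 85 = (s − 5)(-2s - 17).
So |(-2s^2 - 7s - 4) + 89| = |s − 5|·|-2s - 17|.
Require δ ≤ 1. Then |s − 5| < 1 gives |s| < 6, and by the triangle inequality |-2s - 17| ≤ 2·6 + 17 = 29.
Hence |(-2s^2 - 7s - 4) + 89| ≤ 29|s − 5| < ε provided |s − 5| < ε/29.
Choosing δ = min(1, ε/29) ensures both conditions, hence |(-2s^2 - 7s - 4) + 89| < ε.

δ = min(1, ε/29)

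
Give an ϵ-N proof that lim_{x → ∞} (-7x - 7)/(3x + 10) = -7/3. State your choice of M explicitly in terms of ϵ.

Let ϵ > 0 be given. We seek M > 0 such that x > M implies |(-7x - 7)/(3x + 10) + 7/3| < ϵ.
(-7x - 7)/(3x + 10) + 7/3 = (3(-7x - 7) − (-7)(3x + 10)) / (3(3x + 10)) = 49/(3(3x + 10)).
For x > 0 we have 3x + 10 > 3x, so |(-7x - 7)/(3x + 10) + 7/3| = 49/(3(3x + 10)) < 49/(3·3x) = (49/9)/x.
Thus |(-7x - 7)/(3x + 10) + 7/3| < ϵ whenever x > (49/9)/ϵ.
Take M = (49/9)/ϵ. If x > M then |(-7x - 7)/(3x + 10) + 7/3| < (49/9)/x < ϵ.

M = (49/9)/ϵ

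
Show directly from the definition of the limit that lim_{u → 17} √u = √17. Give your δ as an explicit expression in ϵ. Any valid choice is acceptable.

δ = min(17, √17·ϵ)

Fix ϵ > 0. We want δ > 0 such that 0 < |u − 17| < δ implies |√u − √17| < ϵ.
Multiplying by the conjugate, |√u − √17| = |u − 17|/(√u + √17).
Restrict δ ≤ 17 so that |u − 17| < 17 forces u > 0, and then √u + √17 > √17.
Hence |√u − √17| < |u − 17|/√17, which is < ϵ once |u − 17| < √17·ϵ.
Take δ = min(17, √17·ϵ). If 0 < |u − 17| < δ then u > 0 and |√u − √17| < |u − 17|/√17 < ϵ.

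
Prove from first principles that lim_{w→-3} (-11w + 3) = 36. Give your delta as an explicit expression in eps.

delta = eps/11

Suppose eps > 0. We need delta > 0 so that 0 < |w + 3| < delta implies |(-11w + 3) − 36| < eps.
Since (-11w + 3) − 36 = -11(w + 3), we have |(-11w + 3) − 36| = 11|w + 3|.
Thus it suffices that |w + 3| < eps/11.
Take delta = eps/11. If 0 < |w + 3| < delta then |(-11w + 3) − 36| = 11|w + 3| < 11·(eps/11) = eps.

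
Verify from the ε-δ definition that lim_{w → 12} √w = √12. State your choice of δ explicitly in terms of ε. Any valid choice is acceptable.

Let ε > 0. We want δ > 0 such that 0 < |w − 12| < δ implies |√w − √12| < ε.
Multiplying by the conjugate, |√w − √12| = |w − 12|/(√w + √12).
Restrict δ ≤ 12 so that |w − 12| < 12 forces w > 0, and then √w + √12 > √12.
Hence |√w − √12| < |w − 12|/√12, which is < ε once |w − 12| < √12·ε.
Take δ = min(12, √12·ε). If 0 < |w − 12| < δ then w > 0 and |√w − √12| < |w − 12|/√12 < ε.

δ = min(12, √12·ε)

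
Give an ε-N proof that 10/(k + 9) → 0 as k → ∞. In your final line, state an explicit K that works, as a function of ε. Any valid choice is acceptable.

Fix ε > 0. For k ≥ 1, |10/(k + 9) − 0| = 10/(k + 9) ≤ 10/k.
We need 10/k < ε, i.e. k > 10/ε.
Take K = 10/ε. If k > K then |10/(k + 9)| ≤ 10/k < ε.

K = 10/ε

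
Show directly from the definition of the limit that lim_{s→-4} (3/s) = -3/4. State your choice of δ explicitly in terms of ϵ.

δ = min(2, (8/3)ϵ)

Let ϵ > 0. We seek δ > 0 such that 0 < |s + 4| < δ implies |3/s + 3/4| < ϵ.
|3/s + 3/4| = 3·|-4 − s|/(4·|s|) = 3|s + 4|/(4|s|).
Restrict δ ≤ 2. Then |s + 4| < 2 gives |s| > 2, so 4|s| > 8.
Then |3/s + 3/4| < 3|s + 4|/8, which is < ϵ when |s + 4| < (8/3)ϵ.
Take δ = min(2, (8/3)ϵ). Then 0 < |s + 4| < δ gives both |s + 4| < 2 and |s + 4| < (8/3)ϵ, so |3/s + 3/4| < ϵ.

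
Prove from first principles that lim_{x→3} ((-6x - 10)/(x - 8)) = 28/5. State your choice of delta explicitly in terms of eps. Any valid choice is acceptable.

delta = min(5/2, (25/116)eps)

Suppose eps > 0. We want delta > 0 with 0 < |x − 3| < delta ⇒ |(-6x - 10)/(x - 8) − (28/5)| < eps.
Combining over a common denominator, (-6x - 10)/(x - 8) − (28/5) = [(-6x - 10)·(-5) − (-28)·(x - 8)] / [(-5)·(x - 8)] = 58(x − 3) / ((-5)(x - 8)).
So |(-6x - 10)/(x - 8) − (28/5)| = 58|x − 3| / (5·|x − 8|).
Restrict delta ≤ 5/2. Then |x − 3| < 5/2 gives |x − 8| = |(x − 3) + (-5)| ≥ 5 − 5/2 = 5/2.
Hence |(-6x - 10)/(x - 8) − (28/5)| < 58|x − 3|/(5·(5/2)) = (116/25)|x − 3|, which is < eps once |x − 3| < (25/116)eps.
Take delta = min(5/2, (25/116)eps). Then 0 < |x − 3| < delta forces both bounds, so |(-6x - 10)/(x - 8) − (28/5)| < eps.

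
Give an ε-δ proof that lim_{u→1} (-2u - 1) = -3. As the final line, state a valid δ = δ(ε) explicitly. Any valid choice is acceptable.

δ = ε/2

Let ε > 0 be given. We need δ > 0 so that 0 < |u − 1| < δ implies |(-2u - 1) + 3| < ε.
Since (-2u - 1) + 3 = -2(u − 1), we have |(-2u - 1) + 3| = 2|u − 1|.
So 2|u − 1| < ε exactly when |u − 1| < ε/2.
Take δ = ε/2. If 0 < |u − 1| < δ then |(-2u - 1) + 3| = 2|u − 1| < 2·(ε/2) = ε.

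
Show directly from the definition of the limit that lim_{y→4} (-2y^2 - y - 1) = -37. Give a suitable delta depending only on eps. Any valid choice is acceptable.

delta = min(1, eps/19)

Let eps > 0. We want delta > 0 such that 0 < |y − 4| < delta implies |(-2y^2 - y - 1) + 37| < eps.
(-2y^2 - y - 1) + 37 = -2y^2 - y + 36 = (y − 4)(-2y - 9).
So |(-2y^2 - y - 1) + 37| = |y − 4|·|-2y - 9|.
Assume first that |y − 4| < 1, so |y| < 5. Then |-2y - 9| ≤ 2·5 + 9 = 19.
Hence |(-2y^2 - y - 1) + 37| ≤ 19|y − 4| < eps provided |y − 4| < eps/19.
Take delta = min(1, eps/19). Then 0 < |y − 4| < delta gives both |y − 4| < 1 and |y − 4| < eps/19, so |(-2y^2 - y - 1) + 37| < eps.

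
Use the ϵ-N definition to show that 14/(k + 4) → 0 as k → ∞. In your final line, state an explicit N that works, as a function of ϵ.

N = 14/ϵ

Let ϵ > 0 be given. For k ≥ 1, |14/(k + 4) − 0| = 14/(k + 4) ≤ 14/k.
We need 14/k < ϵ, i.e. k > 14/ϵ.
Take N = 14/ϵ. If k > N then |14/(k + 4)| ≤ 14/k < ϵ.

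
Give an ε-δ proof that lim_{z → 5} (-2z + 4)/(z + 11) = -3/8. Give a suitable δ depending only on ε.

δ = min(8, (64/13)ε)

Let ε > 0. We want δ > 0 with 0 < |z − 5| < δ ⇒ |(-2z + 4)/(z + 11) + 3/8| < ε.
Combining over a common denominator, (-2z + 4)/(z + 11) + 3/8 = [(-2z + 4)·16 − (-6)·(z + 11)] / [16·(z + 11)] = -26(z − 5) / (16(z + 11)).
So |(-2z + 4)/(z + 11) + 3/8| = 26|z − 5| / (16·|z + 11|).
Require δ ≤ 8, so |z + 11| ≥ |16| − |z − 5| > 16 − 8 = 8.
Hence |(-2z + 4)/(z + 11) + 3/8| < 26|z − 5|/(16·8) = (13/64)|z − 5|, which is < ε once |z − 5| < (64/13)ε.
Take δ = min(8, (64/13)ε). Then 0 < |z − 5| < δ forces both bounds, so |(-2z + 4)/(z + 11) + 3/8| < ε.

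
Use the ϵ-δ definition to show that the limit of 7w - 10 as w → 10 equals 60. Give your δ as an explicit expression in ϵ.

δ = ϵ/7

Fix ϵ > 0. We need δ > 0 so that 0 < |w − 10| < δ implies |(7w - 10) − 60| < ϵ.
Since (7w - 10) − 60 = 7(w − 10), we have |(7w - 10) − 60| = 7|w − 10|.
So 7|w − 10| < ϵ exactly when |w − 10| < ϵ/7.
Choosing δ = ϵ/7 gives |(7w - 10) − 60| = 7|w − 10| < ϵ whenever |w − 10| < δ.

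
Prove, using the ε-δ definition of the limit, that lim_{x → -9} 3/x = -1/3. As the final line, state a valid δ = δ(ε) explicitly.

Fix ε > 0. We seek δ > 0 such that 0 < |x + 9| < δ implies |3/x + 1/3| < ε.
|3/x + 1/3| = 3·|-9 − x|/(9·|x|) = 3|x + 9|/(9|x|).
Require δ ≤ 9/2 so that |x| > 9 − 9/2 = 9/2, hence 9|x| > 81/2.
Then |3/x + 1/3| < 3|x + 9|/(81/2), which is < ε when |x + 9| < (27/2)ε.
Take δ = min(9/2, (27/2)ε). Then 0 < |x + 9| < δ gives both |x + 9| < 9/2 and |x + 9| < (27/2)ε, so |3/x + 1/3| < ε.

δ = min(9/2, (27/2)ε)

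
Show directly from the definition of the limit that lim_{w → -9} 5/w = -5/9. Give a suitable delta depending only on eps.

delta = min(9/2, (81/10)eps)

Suppose eps > 0. We seek delta > 0 such that 0 < |w + 9| < delta implies |5/w + 5/9| < eps.
|5/w + 5/9| = 5·|-9 − w|/(9·|w|) = 5|w + 9|/(9|w|).
Require delta ≤ 9/2 so that |w| > 9 − 9/2 = 9/2, hence 9|w| > 81/2.
Then |5/w + 5/9| < 5|w + 9|/(81/2), which is < eps when |w + 9| < (81/10)eps.
Take delta = min(9/2, (81/10)eps). Then 0 < |w + 9| < delta gives both |w + 9| < 9/2 and |w + 9| < (81/10)eps, so |5/w + 5/9| < eps.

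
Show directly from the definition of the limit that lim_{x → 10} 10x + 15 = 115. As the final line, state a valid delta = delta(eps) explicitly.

delta = eps/10

Fix eps > 0. We need delta > 0 so that 0 < |x − 10| < delta implies |(10x + 15) − 115| < eps.
Since (10x + 15) − 115 = 10(x − 10), we have |(10x + 15) − 115| = 10|x − 10|.
So 10|x − 10| < eps exactly when |x − 10| < eps/10.
Choosing delta = eps/10 gives |(10x + 15) − 115| = 10|x − 10| < eps whenever |x − 10| < delta.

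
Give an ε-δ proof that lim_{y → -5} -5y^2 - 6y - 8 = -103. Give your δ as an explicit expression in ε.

δ = min(2, ε/54)

Fix ε > 0. We want δ > 0 such that 0 < |y + 5| < δ implies |(-5y^2 - 6y - 8) + 103| < ε.
(-5y^2 - 6y - 8) + 103 = -5y^2 - 6y + 95 = (y + 5)(-5y + 19).
So |(-5y^2 - 6y - 8) + 103| = |y + 5|·|-5y + 19|.
Assume first that |y + 5| < 2, so |y| < 7. Then |-5y + 19| ≤ 5·7 + 19 = 54.
Hence |(-5y^2 - 6y - 8) + 103| ≤ 54|y + 5| < ε provided |y + 5| < ε/54.
Choosing δ = min(2, ε/54) ensures both conditions, hence |(-5y^2 - 6y - 8) + 103| < ε.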